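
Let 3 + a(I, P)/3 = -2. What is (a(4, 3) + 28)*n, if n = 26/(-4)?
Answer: -169/2 ≈ -84.500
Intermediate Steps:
a(I, P) = -15 (a(I, P) = -9 + 3*(-2) = -9 - 6 = -15)
n = -13/2 (n = 26*(-1/4) = -13/2 ≈ -6.5000)
(a(4, 3) + 28)*n = (-15 + 28)*(-13/2) = 13*(-13/2) = -169/2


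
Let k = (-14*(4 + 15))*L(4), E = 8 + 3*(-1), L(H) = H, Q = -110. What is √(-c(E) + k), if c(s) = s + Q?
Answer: I*√959 ≈ 30.968*I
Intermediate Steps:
E = 5 (E = 8 - 3 = 5)
c(s) = -110 + s (c(s) = s - 110 = -110 + s)
k = -1064 (k = -14*(4 + 15)*4 = -14*19*4 = -266*4 = -1064)
√(-c(E) + k) = √(-(-110 + 5) - 1064) = √(-1*(-105) - 1064) = √(105 - 1064) = √(-959) = I*√959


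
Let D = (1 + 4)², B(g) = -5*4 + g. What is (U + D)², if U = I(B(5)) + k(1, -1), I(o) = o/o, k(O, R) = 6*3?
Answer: 1936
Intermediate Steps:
B(g) = -20 + g
k(O, R) = 18
I(o) = 1
U = 19 (U = 1 + 18 = 19)
D = 25 (D = 5² = 25)
(U + D)² = (19 + 25)² = 44² = 1936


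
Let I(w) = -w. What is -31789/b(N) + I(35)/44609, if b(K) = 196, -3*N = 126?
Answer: -1418082361/8743364 ≈ -162.19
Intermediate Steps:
N = -42 (N = -⅓*126 = -42)
-31789/b(N) + I(35)/44609 = -31789/196 - 1*35/44609 = -31789*1/196 - 35*1/44609 = -31789/196 - 35/44609 = -1418082361/8743364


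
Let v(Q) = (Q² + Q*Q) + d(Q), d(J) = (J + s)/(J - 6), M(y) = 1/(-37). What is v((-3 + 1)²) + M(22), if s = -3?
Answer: 2329/74 ≈ 31.473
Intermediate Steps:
M(y) = -1/37
d(J) = (-3 + J)/(-6 + J) (d(J) = (J - 3)/(J - 6) = (-3 + J)/(-6 + J))
v(Q) = 2*Q² + (-3 + Q)/(-6 + Q) (v(Q) = (Q² + Q*Q) + (-3 + Q)/(-6 + Q) = (Q² + Q²) + (-3 + Q)/(-6 + Q) = 2*Q² + (-3 + Q)/(-6 + Q))
v((-3 + 1)²) + M(22) = (-3 + (-3 + 1)² + 2*((-3 + 1)²)²*(-6 + (-3 + 1)²))/(-6 + (-3 + 1)²) - 1/37 = (-3 + (-2)² + 2*((-2)²)²*(-6 + (-2)²))/(-6 + (-2)²) - 1/37 = (-3 + 4 + 2*4²*(-6 + 4))/(-6 + 4) - 1/37 = (-3 + 4 + 2*16*(-2))/(-2) - 1/37 = -(-3 + 4 - 64)/2 - 1/37 = -½*(-63) - 1/37 = 63/2 - 1/37 = 2329/74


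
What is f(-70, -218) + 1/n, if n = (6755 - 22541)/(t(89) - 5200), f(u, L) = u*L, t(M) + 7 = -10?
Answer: 80299859/5262 ≈ 15260.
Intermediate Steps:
t(M) = -17 (t(M) = -7 - 10 = -17)
f(u, L) = L*u
n = 5262/1739 (n = (6755 - 22541)/(-17 - 5200) = -15786/(-5217) = -15786*(-1/5217) = 5262/1739 ≈ 3.0259)
f(-70, -218) + 1/n = -218*(-70) + 1/(5262/1739) = 15260 + 1739/5262 = 80299859/5262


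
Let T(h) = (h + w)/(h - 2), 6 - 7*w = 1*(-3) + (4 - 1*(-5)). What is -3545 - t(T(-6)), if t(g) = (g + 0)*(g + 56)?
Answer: -57401/16 ≈ -3587.6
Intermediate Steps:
w = 0 (w = 6/7 - (1*(-3) + (4 - 1*(-5)))/7 = 6/7 - (-3 + (4 + 5))/7 = 6/7 - (-3 + 9)/7 = 6/7 - 1/7*6 = 6/7 - 6/7 = 0)
T(h) = h/(-2 + h) (T(h) = (h + 0)/(h - 2) = h/(-2 + h))
t(g) = g*(56 + g)
-3545 - t(T(-6)) = -3545 - (-6/(-2 - 6))*(56 - 6/(-2 - 6)) = -3545 - (-6/(-8))*(56 - 6/(-8)) = -3545 - (-6*(-1/8))*(56 - 6*(-1/8)) = -3545 - 3*(56 + 3/4)/4 = -3545 - 3*227/(4*4) = -3545 - 1*681/16 = -3545 - 681/16 = -57401/16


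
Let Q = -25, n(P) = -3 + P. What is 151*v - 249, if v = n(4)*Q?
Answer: -4024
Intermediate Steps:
v = -25 (v = (-3 + 4)*(-25) = 1*(-25) = -25)
151*v - 249 = 151*(-25) - 249 = -3775 - 249 = -4024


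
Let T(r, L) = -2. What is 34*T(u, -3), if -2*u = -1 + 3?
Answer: -68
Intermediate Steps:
u = -1 (u = -(-1 + 3)/2 = -1/2*2 = -1)
34*T(u, -3) = 34*(-2) = -68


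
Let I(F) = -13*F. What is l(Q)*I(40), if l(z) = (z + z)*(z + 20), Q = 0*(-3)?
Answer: 0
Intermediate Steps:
Q = 0
l(z) = 2*z*(20 + z) (l(z) = (2*z)*(20 + z) = 2*z*(20 + z))
l(Q)*I(40) = (2*0*(20 + 0))*(-13*40) = (2*0*20)*(-520) = 0*(-520) = 0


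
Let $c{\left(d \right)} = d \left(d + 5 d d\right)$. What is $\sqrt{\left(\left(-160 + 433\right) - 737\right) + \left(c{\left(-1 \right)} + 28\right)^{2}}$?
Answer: $4 \sqrt{7} \approx 10.583$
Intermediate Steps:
$c{\left(d \right)} = d \left(d + 5 d^{2}\right)$
$\sqrt{\left(\left(-160 + 433\right) - 737\right) + \left(c{\left(-1 \right)} + 28\right)^{2}} = \sqrt{\left(\left(-160 + 433\right) - 737\right) + \left(\left(-1\right)^{2} \left(1 + 5 \left(-1\right)\right) + 28\right)^{2}} = \sqrt{\left(273 - 737\right) + \left(1 \left(1 - 5\right) + 28\right)^{2}} = \sqrt{-464 + \left(1 \left(-4\right) + 28\right)^{2}} = \sqrt{-464 + \left(-4 + 28\right)^{2}} = \sqrt{-464 + 24^{2}} = \sqrt{-464 + 576} = \sqrt{112} = 4 \sqrt{7}$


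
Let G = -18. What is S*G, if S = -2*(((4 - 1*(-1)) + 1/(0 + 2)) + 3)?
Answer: 306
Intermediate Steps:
S = -17 (S = -2*(((4 + 1) + 1/2) + 3) = -2*((5 + 1/2) + 3) = -2*(11/2 + 3) = -2*17/2 = -17)
S*G = -17*(-18) = 306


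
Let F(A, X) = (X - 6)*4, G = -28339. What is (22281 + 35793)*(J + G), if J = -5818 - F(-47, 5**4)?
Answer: -2127424842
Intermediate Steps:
F(A, X) = -24 + 4*X (F(A, X) = (-6 + X)*4 = -24 + 4*X)
J = -8294 (J = -5818 - (-24 + 4*5**4) = -5818 - (-24 + 4*625) = -5818 - (-24 + 2500) = -5818 - 1*2476 = -5818 - 2476 = -8294)
(22281 + 35793)*(J + G) = (22281 + 35793)*(-8294 - 28339) = 58074*(-36633) = -2127424842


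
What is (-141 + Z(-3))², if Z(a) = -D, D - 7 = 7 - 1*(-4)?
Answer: 25281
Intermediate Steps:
D = 18 (D = 7 + (7 - 1*(-4)) = 7 + (7 + 4) = 7 + 11 = 18)
Z(a) = -18 (Z(a) = -1*18 = -18)
(-141 + Z(-3))² = (-141 - 18)² = (-159)² = 25281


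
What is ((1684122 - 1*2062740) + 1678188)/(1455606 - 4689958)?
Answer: -649785/1617176 ≈ -0.40180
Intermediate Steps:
((1684122 - 1*2062740) + 1678188)/(1455606 - 4689958) = ((1684122 - 2062740) + 1678188)/(-3234352) = (-378618 + 1678188)*(-1/3234352) = 1299570*(-1/3234352) = -649785/1617176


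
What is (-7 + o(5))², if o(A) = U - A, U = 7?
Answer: 25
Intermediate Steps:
o(A) = 7 - A
(-7 + o(5))² = (-7 + (7 - 1*5))² = (-7 + (7 - 5))² = (-7 + 2)² = (-5)² = 25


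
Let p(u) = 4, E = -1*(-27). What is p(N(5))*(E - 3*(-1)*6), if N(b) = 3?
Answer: 180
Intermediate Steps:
E = 27
p(N(5))*(E - 3*(-1)*6) = 4*(27 - 3*(-1)*6) = 4*(27 + 3*6) = 4*(27 + 18) = 4*45 = 180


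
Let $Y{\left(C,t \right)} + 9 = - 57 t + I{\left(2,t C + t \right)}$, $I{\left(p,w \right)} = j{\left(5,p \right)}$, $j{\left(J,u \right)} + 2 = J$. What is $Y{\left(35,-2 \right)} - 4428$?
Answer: $-4320$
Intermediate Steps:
$j{\left(J,u \right)} = -2 + J$
$I{\left(p,w \right)} = 3$ ($I{\left(p,w \right)} = -2 + 5 = 3$)
$Y{\left(C,t \right)} = -6 - 57 t$ ($Y{\left(C,t \right)} = -9 - \left(-3 + 57 t\right) = -6 - 57 t$)
$Y{\left(35,-2 \right)} - 4428 = \left(-6 - -114\right) - 4428 = \left(-6 + 114\right) - 4428 = 108 - 4428 = -4320$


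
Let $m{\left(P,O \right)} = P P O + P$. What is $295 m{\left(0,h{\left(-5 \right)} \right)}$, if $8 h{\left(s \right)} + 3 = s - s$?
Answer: $0$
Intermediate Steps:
$h{\left(s \right)} = - \frac{3}{8}$ ($h{\left(s \right)} = - \frac{3}{8} + \frac{s - s}{8} = - \frac{3}{8} + \frac{1}{8} \cdot 0 = - \frac{3}{8} + 0 = - \frac{3}{8}$)
$m{\left(P,O \right)} = P + O P^{2}$ ($m{\left(P,O \right)} = P^{2} O + P = O P^{2} + P = P + O P^{2}$)
$295 m{\left(0,h{\left(-5 \right)} \right)} = 295 \cdot 0 \left(1 - 0\right) = 295 \cdot 0 \left(1 + 0\right) = 295 \cdot 0 \cdot 1 = 295 \cdot 0 = 0$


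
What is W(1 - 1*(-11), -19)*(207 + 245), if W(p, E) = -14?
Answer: -6328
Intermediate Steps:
W(1 - 1*(-11), -19)*(207 + 245) = -14*(207 + 245) = -14*452 = -6328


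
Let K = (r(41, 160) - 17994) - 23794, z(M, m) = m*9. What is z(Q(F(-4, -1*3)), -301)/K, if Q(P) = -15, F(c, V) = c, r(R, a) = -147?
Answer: 2709/41935 ≈ 0.064600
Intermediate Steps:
z(M, m) = 9*m
K = -41935 (K = (-147 - 17994) - 23794 = -18141 - 23794 = -41935)
z(Q(F(-4, -1*3)), -301)/K = (9*(-301))/(-41935) = -2709*(-1/41935) = 2709/41935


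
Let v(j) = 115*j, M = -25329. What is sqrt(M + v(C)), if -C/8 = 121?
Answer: I*sqrt(136649) ≈ 369.66*I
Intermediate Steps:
C = -968 (C = -8*121 = -968)
sqrt(M + v(C)) = sqrt(-25329 + 115*(-968)) = sqrt(-25329 - 111320) = sqrt(-136649) = I*sqrt(136649)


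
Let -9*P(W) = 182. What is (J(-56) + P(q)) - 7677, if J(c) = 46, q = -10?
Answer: -68861/9 ≈ -7651.2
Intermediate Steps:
P(W) = -182/9 (P(W) = -⅑*182 = -182/9)
(J(-56) + P(q)) - 7677 = (46 - 182/9) - 7677 = 232/9 - 7677 = -68861/9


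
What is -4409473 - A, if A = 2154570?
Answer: -6564043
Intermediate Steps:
-4409473 - A = -4409473 - 1*2154570 = -4409473 - 2154570 = -6564043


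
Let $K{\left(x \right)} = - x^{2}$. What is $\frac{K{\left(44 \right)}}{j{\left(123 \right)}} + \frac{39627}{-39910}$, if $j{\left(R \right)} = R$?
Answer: $- \frac{82139881}{4908930} \approx -16.733$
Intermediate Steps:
$\frac{K{\left(44 \right)}}{j{\left(123 \right)}} + \frac{39627}{-39910} = \frac{\left(-1\right) 44^{2}}{123} + \frac{39627}{-39910} = \left(-1\right) 1936 \cdot \frac{1}{123} + 39627 \left(- \frac{1}{39910}\right) = \left(-1936\right) \frac{1}{123} - \frac{39627}{39910} = - \frac{1936}{123} - \frac{39627}{39910} = - \frac{82139881}{4908930}$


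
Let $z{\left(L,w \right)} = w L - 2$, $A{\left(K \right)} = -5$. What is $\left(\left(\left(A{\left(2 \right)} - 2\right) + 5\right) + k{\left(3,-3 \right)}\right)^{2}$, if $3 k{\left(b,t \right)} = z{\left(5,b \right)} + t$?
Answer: $\frac{16}{9} \approx 1.7778$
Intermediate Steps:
$z{\left(L,w \right)} = -2 + L w$ ($z{\left(L,w \right)} = L w - 2 = -2 + L w$)
$k{\left(b,t \right)} = - \frac{2}{3} + \frac{t}{3} + \frac{5 b}{3}$ ($k{\left(b,t \right)} = \frac{\left(-2 + 5 b\right) + t}{3} = \frac{-2 + t + 5 b}{3} = - \frac{2}{3} + \frac{t}{3} + \frac{5 b}{3}$)
$\left(\left(\left(A{\left(2 \right)} - 2\right) + 5\right) + k{\left(3,-3 \right)}\right)^{2} = \left(\left(\left(-5 - 2\right) + 5\right) + \left(- \frac{2}{3} + \frac{1}{3} \left(-3\right) + \frac{5}{3} \cdot 3\right)\right)^{2} = \left(\left(-7 + 5\right) - - \frac{10}{3}\right)^{2} = \left(-2 + \frac{10}{3}\right)^{2} = \left(\frac{4}{3}\right)^{2} = \frac{16}{9}$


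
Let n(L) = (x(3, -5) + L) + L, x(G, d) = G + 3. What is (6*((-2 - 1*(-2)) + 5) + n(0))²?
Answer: 1296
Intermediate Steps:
x(G, d) = 3 + G
n(L) = 6 + 2*L (n(L) = ((3 + 3) + L) + L = (6 + L) + L = 6 + 2*L)
(6*((-2 - 1*(-2)) + 5) + n(0))² = (6*((-2 - 1*(-2)) + 5) + (6 + 2*0))² = (6*((-2 + 2) + 5) + (6 + 0))² = (6*(0 + 5) + 6)² = (6*5 + 6)² = (30 + 6)² = 36² = 1296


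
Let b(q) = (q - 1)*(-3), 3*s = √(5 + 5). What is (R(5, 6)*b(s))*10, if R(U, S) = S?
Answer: 180 - 60*√10 ≈ -9.7367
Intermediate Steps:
s = √10/3 (s = √(5 + 5)/3 = √10/3 ≈ 1.0541)
b(q) = 3 - 3*q (b(q) = (-1 + q)*(-3) = 3 - 3*q)
(R(5, 6)*b(s))*10 = (6*(3 - √10))*10 = (18 - 6*√10)*10 = 180 - 60*√10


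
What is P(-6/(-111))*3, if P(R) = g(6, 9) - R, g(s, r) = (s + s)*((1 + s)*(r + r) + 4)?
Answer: 173154/37 ≈ 4679.8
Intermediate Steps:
g(s, r) = 2*s*(4 + 2*r*(1 + s)) (g(s, r) = (2*s)*((1 + s)*(2*r) + 4) = (2*s)*(2*r*(1 + s) + 4) = (2*s)*(4 + 2*r*(1 + s)) = 2*s*(4 + 2*r*(1 + s)))
P(R) = 1560 - R (P(R) = 4*6*(2 + 9 + 9*6) - R = 4*6*(2 + 9 + 54) - R = 4*6*65 - R = 1560 - R)
P(-6/(-111))*3 = (1560 - (-6)/(-111))*3 = (1560 - (-6)*(-1)/111)*3 = (1560 - 1*2/37)*3 = (1560 - 2/37)*3 = (57718/37)*3 = 173154/37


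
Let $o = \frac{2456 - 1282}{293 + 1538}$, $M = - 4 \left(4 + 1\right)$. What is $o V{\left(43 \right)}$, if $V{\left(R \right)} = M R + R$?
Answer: $- \frac{959158}{1831} \approx -523.84$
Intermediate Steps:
$M = -20$ ($M = - 4 \cdot 5 = \left(-1\right) 20 = -20$)
$o = \frac{1174}{1831} \approx 0.64118$
$V{\left(R \right)} = - 19 R$ ($V{\left(R \right)} = - 20 R + R = - 19 R$)
$o V{\left(43 \right)} = \frac{1174 \left(\left(-19\right) 43\right)}{1831} = \frac{1174}{1831} \left(-817\right) = - \frac{959158}{1831}$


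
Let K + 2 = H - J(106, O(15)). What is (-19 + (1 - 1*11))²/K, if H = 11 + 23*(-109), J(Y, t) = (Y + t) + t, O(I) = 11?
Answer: -841/2626 ≈ -0.32026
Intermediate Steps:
J(Y, t) = Y + 2*t
H = -2496 (H = 11 - 2507 = -2496)
K = -2626 (K = -2 + (-2496 - (106 + 2*11)) = -2 + (-2496 - (106 + 22)) = -2 + (-2496 - 1*128) = -2 + (-2496 - 128) = -2 - 2624 = -2626)
(-19 + (1 - 1*11))²/K = (-19 + (1 - 1*11))²/(-2626) = (-19 + (1 - 11))²*(-1/2626) = (-19 - 10)²*(-1/2626) = (-29)²*(-1/2626) = 841*(-1/2626) = -841/2626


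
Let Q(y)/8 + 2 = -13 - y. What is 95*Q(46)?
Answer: -46360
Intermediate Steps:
Q(y) = -120 - 8*y (Q(y) = -16 + 8*(-13 - y) = -16 + (-104 - 8*y) = -120 - 8*y)
95*Q(46) = 95*(-120 - 8*46) = 95*(-120 - 368) = 95*(-488) = -46360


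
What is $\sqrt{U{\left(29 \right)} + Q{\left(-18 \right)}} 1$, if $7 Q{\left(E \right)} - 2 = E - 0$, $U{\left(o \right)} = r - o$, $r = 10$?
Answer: $\frac{i \sqrt{1043}}{7} \approx 4.6136 i$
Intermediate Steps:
$U{\left(o \right)} = 10 - o$
$Q{\left(E \right)} = \frac{2}{7} + \frac{E}{7}$ ($Q{\left(E \right)} = \frac{2}{7} + \frac{E - 0}{7} = \frac{2}{7} + \frac{E + 0}{7} = \frac{2}{7} + \frac{E}{7}$)
$\sqrt{U{\left(29 \right)} + Q{\left(-18 \right)}} 1 = \sqrt{\left(10 - 29\right) + \left(\frac{2}{7} + \frac{1}{7} \left(-18\right)\right)} 1 = \sqrt{\left(10 - 29\right) + \left(\frac{2}{7} - \frac{18}{7}\right)} 1 = \sqrt{-19 - \frac{16}{7}} \cdot 1 = \sqrt{- \frac{149}{7}} \cdot 1 = \frac{i \sqrt{1043}}{7} \cdot 1 = \frac{i \sqrt{1043}}{7}$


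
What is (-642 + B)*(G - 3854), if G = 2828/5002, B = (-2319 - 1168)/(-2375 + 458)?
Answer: 3942442192960/1598139 ≈ 2.4669e+6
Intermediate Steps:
B = 3487/1917 (B = -3487/(-1917) = -3487*(-1/1917) = 3487/1917 ≈ 1.8190)
G = 1414/2501 (G = 2828*(1/5002) = 1414/2501 ≈ 0.56537)
(-642 + B)*(G - 3854) = (-642 + 3487/1917)*(1414/2501 - 3854) = -1227227/1917*(-9637440/2501) = 3942442192960/1598139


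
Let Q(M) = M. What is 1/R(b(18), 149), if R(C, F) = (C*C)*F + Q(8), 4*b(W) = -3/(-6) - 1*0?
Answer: 64/661 ≈ 0.096823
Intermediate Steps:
b(W) = 1/8 (b(W) = (-3/(-6) - 1*0)/4 = (-3*(-1/6) + 0)/4 = (1/2 + 0)/4 = (1/4)*(1/2) = 1/8)
R(C, F) = 8 + F*C**2 (R(C, F) = (C*C)*F + 8 = C**2*F + 8 = F*C**2 + 8 = 8 + F*C**2)
1/R(b(18), 149) = 1/(8 + 149*(1/8)**2) = 1/(8 + 149*(1/64)) = 1/(8 + 149/64) = 1/(661/64) = 64/661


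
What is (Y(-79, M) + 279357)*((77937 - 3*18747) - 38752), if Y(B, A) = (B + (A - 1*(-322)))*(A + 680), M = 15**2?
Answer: -11988611232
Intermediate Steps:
M = 225
Y(B, A) = (680 + A)*(322 + A + B) (Y(B, A) = (B + (A + 322))*(680 + A) = (B + (322 + A))*(680 + A) = (322 + A + B)*(680 + A) = (680 + A)*(322 + A + B))
(Y(-79, M) + 279357)*((77937 - 3*18747) - 38752) = ((218960 + 225**2 + 680*(-79) + 1002*225 + 225*(-79)) + 279357)*((77937 - 3*18747) - 38752) = ((218960 + 50625 - 53720 + 225450 - 17775) + 279357)*((77937 - 1*56241) - 38752) = (423540 + 279357)*((77937 - 56241) - 38752) = 702897*(21696 - 38752) = 702897*(-17056) = -11988611232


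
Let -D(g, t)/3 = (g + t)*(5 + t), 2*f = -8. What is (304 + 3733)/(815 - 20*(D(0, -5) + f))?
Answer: 4037/895 ≈ 4.5106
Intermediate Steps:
f = -4 (f = (½)*(-8) = -4)
D(g, t) = -3*(5 + t)*(g + t) (D(g, t) = -3*(g + t)*(5 + t) = -3*(5 + t)*(g + t))
(304 + 3733)/(815 - 20*(D(0, -5) + f)) = (304 + 3733)/(815 - 20*((-15*0 - 15*(-5) - 3*(-5)² - 3*0*(-5)) - 4)) = 4037/(815 - 20*((0 + 75 - 3*25 + 0) - 4)) = 4037/(815 - 20*((0 + 75 - 75 + 0) - 4)) = 4037/(815 - 20*(0 - 4)) = 4037/(815 - 20*(-4)) = 4037/(815 + 80) = 4037/895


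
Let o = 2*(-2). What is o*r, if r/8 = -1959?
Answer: 62688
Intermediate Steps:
r = -15672 (r = 8*(-1959) = -15672)
o = -4
o*r = -4*(-15672) = 62688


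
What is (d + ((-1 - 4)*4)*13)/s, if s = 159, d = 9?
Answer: -251/159 ≈ -1.5786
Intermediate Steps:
(d + ((-1 - 4)*4)*13)/s = (9 + ((-1 - 4)*4)*13)/159 = (9 - 5*4*13)*(1/159) = (9 - 20*13)*(1/159) = (9 - 260)*(1/159) = -251*1/159 = -251/159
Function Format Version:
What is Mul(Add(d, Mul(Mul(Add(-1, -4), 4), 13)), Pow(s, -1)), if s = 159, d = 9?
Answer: Rational(-251, 159) ≈ -1.5786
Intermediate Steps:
Mul(Add(d, Mul(Mul(Add(-1, -4), 4), 13)), Pow(s, -1)) = Mul(Add(9, Mul(Mul(Add(-1, -4), 4), 13)), Pow(159, -1)) = Mul(Add(9, Mul(Mul(-5, 4), 13)), Rational(1, 159)) = Mul(Add(9, Mul(-20, 13)), Rational(1, 159)) = Mul(Add(9, -260), Rational(1, 159)) = Mul(-251, Rational(1, 159)) = Rational(-251, 159)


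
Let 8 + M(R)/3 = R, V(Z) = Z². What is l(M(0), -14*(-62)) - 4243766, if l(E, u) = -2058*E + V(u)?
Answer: -3440950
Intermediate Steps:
M(R) = -24 + 3*R
l(E, u) = u² - 2058*E (l(E, u) = -2058*E + u² = u² - 2058*E)
l(M(0), -14*(-62)) - 4243766 = ((-14*(-62))² - 2058*(-24 + 3*0)) - 4243766 = (868² - 2058*(-24 + 0)) - 4243766 = (753424 - 2058*(-24)) - 4243766 = (753424 + 49392) - 4243766 = 802816 - 4243766 = -3440950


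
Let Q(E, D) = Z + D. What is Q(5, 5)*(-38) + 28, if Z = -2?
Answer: -86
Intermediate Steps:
Q(E, D) = -2 + D
Q(5, 5)*(-38) + 28 = (-2 + 5)*(-38) + 28 = 3*(-38) + 28 = -114 + 28 = -86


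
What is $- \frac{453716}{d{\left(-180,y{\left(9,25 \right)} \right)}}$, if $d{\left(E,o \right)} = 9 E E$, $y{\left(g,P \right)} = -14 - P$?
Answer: $- \frac{113429}{72900} \approx -1.556$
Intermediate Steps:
$d{\left(E,o \right)} = 9 E^{2}$
$- \frac{453716}{d{\left(-180,y{\left(9,25 \right)} \right)}} = - \frac{453716}{9 \left(-180\right)^{2}} = - \frac{453716}{9 \cdot 32400} = - \frac{453716}{291600} = \left(-453716\right) \frac{1}{291600} = - \frac{113429}{72900}$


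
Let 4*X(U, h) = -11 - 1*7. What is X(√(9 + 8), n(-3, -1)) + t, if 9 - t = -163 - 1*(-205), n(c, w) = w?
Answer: -75/2 ≈ -37.500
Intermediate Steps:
X(U, h) = -9/2 (X(U, h) = (-11 - 1*7)/4 = (-11 - 7)/4 = (¼)*(-18) = -9/2)
t = -33 (t = 9 - (-163 - 1*(-205)) = 9 - (-163 + 205) = 9 - 1*42 = 9 - 42 = -33)
X(√(9 + 8), n(-3, -1)) + t = -9/2 - 33 = -75/2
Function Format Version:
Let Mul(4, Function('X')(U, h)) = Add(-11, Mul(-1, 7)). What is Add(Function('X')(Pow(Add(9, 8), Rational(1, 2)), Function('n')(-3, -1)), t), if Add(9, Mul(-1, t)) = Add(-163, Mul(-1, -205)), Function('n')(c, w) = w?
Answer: Rational(-75, 2) ≈ -37.500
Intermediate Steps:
Function('X')(U, h) = Rational(-9, 2) (Function('X')(U, h) = Mul(Rational(1, 4), Add(-11, Mul(-1, 7))) = Mul(Rational(1, 4), Add(-11, -7)) = Mul(Rational(1, 4), -18) = Rational(-9, 2))
t = -33 (t = Add(9, Mul(-1, Add(-163, Mul(-1, -205)))) = Add(9, Mul(-1, Add(-163, 205))) = Add(9, Mul(-1, 42)) = Add(9, -42) = -33)
Add(Function('X')(Pow(Add(9, 8), Rational(1, 2)), Function('n')(-3, -1)), t) = Add(Rational(-9, 2), -33) = Rational(-75, 2)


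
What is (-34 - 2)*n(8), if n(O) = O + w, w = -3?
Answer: -180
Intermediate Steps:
n(O) = -3 + O (n(O) = O - 3 = -3 + O)
(-34 - 2)*n(8) = (-34 - 2)*(-3 + 8) = -36*5 = -180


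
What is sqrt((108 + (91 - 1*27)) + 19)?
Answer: sqrt(191) ≈ 13.820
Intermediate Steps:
sqrt((108 + (91 - 1*27)) + 19) = sqrt((108 + (91 - 27)) + 19) = sqrt((108 + 64) + 19) = sqrt(172 + 19) = sqrt(191)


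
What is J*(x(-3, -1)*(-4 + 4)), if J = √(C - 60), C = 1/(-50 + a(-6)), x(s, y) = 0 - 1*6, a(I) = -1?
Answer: 0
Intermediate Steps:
x(s, y) = -6 (x(s, y) = 0 - 6 = -6)
C = -1/51 (C = 1/(-50 - 1) = 1/(-51) = -1/51 ≈ -0.019608)
J = I*√156111/51 (J = √(-1/51 - 60) = √(-3061/51) = I*√156111/51 ≈ 7.7472*I)
J*(x(-3, -1)*(-4 + 4)) = (I*√156111/51)*(-6*(-4 + 4)) = (I*√156111/51)*(-6*0) = (I*√156111/51)*0 = 0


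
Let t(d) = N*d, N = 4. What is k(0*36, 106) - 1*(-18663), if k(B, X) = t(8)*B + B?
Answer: 18663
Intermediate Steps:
t(d) = 4*d
k(B, X) = 33*B (k(B, X) = (4*8)*B + B = 32*B + B = 33*B)
k(0*36, 106) - 1*(-18663) = 33*(0*36) - 1*(-18663) = 33*0 + 18663 = 0 + 18663 = 18663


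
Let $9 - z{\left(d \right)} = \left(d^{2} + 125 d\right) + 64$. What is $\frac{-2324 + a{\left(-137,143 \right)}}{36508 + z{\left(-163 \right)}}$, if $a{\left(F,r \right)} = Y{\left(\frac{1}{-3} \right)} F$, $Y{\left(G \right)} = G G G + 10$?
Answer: $- \frac{99601}{816993} \approx -0.12191$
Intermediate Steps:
$z{\left(d \right)} = -55 - d^{2} - 125 d$ ($z{\left(d \right)} = 9 - \left(\left(d^{2} + 125 d\right) + 64\right) = 9 - \left(64 + d^{2} + 125 d\right) = -55 - d^{2} - 125 d$)
$Y{\left(G \right)} = 10 + G^{3}$ ($Y{\left(G \right)} = G^{2} G + 10 = G^{3} + 10 = 10 + G^{3}$)
$a{\left(F,r \right)} = \frac{269 F}{27}$ ($a{\left(F,r \right)} = \left(10 + \left(\frac{1}{-3}\right)^{3}\right) F = \left(10 + \left(- \frac{1}{3}\right)^{3}\right) F = \left(10 - \frac{1}{27}\right) F = \frac{269 F}{27}$)
$\frac{-2324 + a{\left(-137,143 \right)}}{36508 + z{\left(-163 \right)}} = \frac{-2324 + \frac{269}{27} \left(-137\right)}{36508 - 6249} = \frac{-2324 - \frac{36853}{27}}{36508 - 6249} = - \frac{99601}{27 \left(36508 - 6249\right)} = - \frac{99601}{27 \cdot 30259} = \left(- \frac{99601}{27}\right) \frac{1}{30259} = - \frac{99601}{816993}$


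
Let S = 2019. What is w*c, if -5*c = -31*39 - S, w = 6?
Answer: 19368/5 ≈ 3873.6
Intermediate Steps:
c = 3228/5 (c = -(-31*39 - 1*2019)/5 = -(-1209 - 2019)/5 = -⅕*(-3228) = 3228/5 ≈ 645.60)
w*c = 6*(3228/5) = 19368/5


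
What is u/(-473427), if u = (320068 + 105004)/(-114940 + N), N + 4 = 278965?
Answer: -13712/2504902257 ≈ -5.4741e-6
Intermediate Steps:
N = 278961 (N = -4 + 278965 = 278961)
u = 13712/5291 (u = (320068 + 105004)/(-114940 + 278961) = 425072/164021 = 425072*(1/164021) = 13712/5291 ≈ 2.5916)
u/(-473427) = (13712/5291)/(-473427) = (13712/5291)*(-1/473427) = -13712/2504902257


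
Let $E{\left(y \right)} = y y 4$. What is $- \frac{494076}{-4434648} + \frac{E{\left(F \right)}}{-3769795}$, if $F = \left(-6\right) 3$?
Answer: $\frac{154734827551}{1393142821430} \approx 0.11107$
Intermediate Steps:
$F = -18$
$E{\left(y \right)} = 4 y^{2}$ ($E{\left(y \right)} = y^{2} \cdot 4 = 4 y^{2}$)
$- \frac{494076}{-4434648} + \frac{E{\left(F \right)}}{-3769795} = - \frac{494076}{-4434648} + \frac{4 \left(-18\right)^{2}}{-3769795} = \left(-494076\right) \left(- \frac{1}{4434648}\right) + 4 \cdot 324 \left(- \frac{1}{3769795}\right) = \frac{41173}{369554} + 1296 \left(- \frac{1}{3769795}\right) = \frac{41173}{369554} - \frac{1296}{3769795} = \frac{154734827551}{1393142821430}$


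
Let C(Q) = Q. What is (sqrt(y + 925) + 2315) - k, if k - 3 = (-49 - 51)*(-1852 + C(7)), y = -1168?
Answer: -182188 + 9*I*sqrt(3) ≈ -1.8219e+5 + 15.588*I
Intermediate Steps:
k = 184503 (k = 3 + (-49 - 51)*(-1852 + 7) = 3 - 100*(-1845) = 3 + 184500 = 184503)
(sqrt(y + 925) + 2315) - k = (sqrt(-1168 + 925) + 2315) - 1*184503 = (sqrt(-243) + 2315) - 184503 = (9*I*sqrt(3) + 2315) - 184503 = (2315 + 9*I*sqrt(3)) - 184503 = -182188 + 9*I*sqrt(3)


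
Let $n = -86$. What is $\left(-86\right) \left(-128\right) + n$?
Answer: $10922$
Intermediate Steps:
$\left(-86\right) \left(-128\right) + n = \left(-86\right) \left(-128\right) - 86 = 11008 - 86 = 10922$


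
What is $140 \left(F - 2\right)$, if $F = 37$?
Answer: $4900$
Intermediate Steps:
$140 \left(F - 2\right) = 140 \left(37 - 2\right) = 140 \cdot 35 = 4900$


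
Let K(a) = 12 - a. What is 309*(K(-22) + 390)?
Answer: 131016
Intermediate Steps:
309*(K(-22) + 390) = 309*((12 - 1*(-22)) + 390) = 309*((12 + 22) + 390) = 309*(34 + 390) = 309*424 = 131016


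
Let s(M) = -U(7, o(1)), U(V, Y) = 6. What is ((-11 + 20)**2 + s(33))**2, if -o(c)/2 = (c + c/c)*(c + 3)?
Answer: 5625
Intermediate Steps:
o(c) = -2*(1 + c)*(3 + c) (o(c) = -2*(c + c/c)*(c + 3) = -2*(c + 1)*(3 + c) = -2*(1 + c)*(3 + c))
s(M) = -6 (s(M) = -1*6 = -6)
((-11 + 20)**2 + s(33))**2 = ((-11 + 20)**2 - 6)**2 = (9**2 - 6)**2 = (81 - 6)**2 = 75**2 = 5625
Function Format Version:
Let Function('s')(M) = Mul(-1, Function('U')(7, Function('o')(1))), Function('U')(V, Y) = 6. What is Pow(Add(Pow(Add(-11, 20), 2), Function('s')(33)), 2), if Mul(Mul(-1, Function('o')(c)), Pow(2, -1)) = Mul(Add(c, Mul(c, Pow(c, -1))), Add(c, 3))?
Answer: 5625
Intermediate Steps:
Function('o')(c) = Mul(-2, Add(1, c), Add(3, c)) (Function('o')(c) = Mul(-2, Mul(Add(c, Mul(c, Pow(c, -1))), Add(c, 3))) = Mul(-2, Mul(Add(c, 1), Add(3, c))) = Mul(-2, Mul(Add(1, c), Add(3, c))) = Mul(-2, Add(1, c), Add(3, c)))
Function('s')(M) = -6 (Function('s')(M) = Mul(-1, 6) = -6)
Pow(Add(Pow(Add(-11, 20), 2), Function('s')(33)), 2) = Pow(Add(Pow(Add(-11, 20), 2), -6), 2) = Pow(Add(Pow(9, 2), -6), 2) = Pow(Add(81, -6), 2) = Pow(75, 2) = 5625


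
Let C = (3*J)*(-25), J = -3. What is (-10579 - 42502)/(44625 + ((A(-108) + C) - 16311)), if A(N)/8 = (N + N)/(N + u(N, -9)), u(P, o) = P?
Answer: -53081/28547 ≈ -1.8594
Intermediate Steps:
A(N) = 8 (A(N) = 8*((N + N)/(N + N)) = 8*((2*N)/((2*N))) = 8*((2*N)*(1/(2*N))) = 8*1 = 8)
C = 225 (C = (3*(-3))*(-25) = -9*(-25) = 225)
(-10579 - 42502)/(44625 + ((A(-108) + C) - 16311)) = (-10579 - 42502)/(44625 + ((8 + 225) - 16311)) = -53081/(44625 + (233 - 16311)) = -53081/(44625 - 16078) = -53081/28547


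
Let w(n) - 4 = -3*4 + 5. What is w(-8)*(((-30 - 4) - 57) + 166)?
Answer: -225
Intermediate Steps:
w(n) = -3 (w(n) = 4 + (-3*4 + 5) = 4 + (-12 + 5) = 4 - 7 = -3)
w(-8)*(((-30 - 4) - 57) + 166) = -3*(((-30 - 4) - 57) + 166) = -3*((-34 - 57) + 166) = -3*(-91 + 166) = -3*75 = -225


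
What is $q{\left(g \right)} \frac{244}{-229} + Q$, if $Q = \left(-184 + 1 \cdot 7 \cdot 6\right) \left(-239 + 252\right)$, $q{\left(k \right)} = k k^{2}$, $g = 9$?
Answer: $- \frac{600610}{229} \approx -2622.8$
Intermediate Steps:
$q{\left(k \right)} = k^{3}$
$Q = -1846$ ($Q = \left(-184 + 7 \cdot 6\right) 13 = \left(-184 + 42\right) 13 = \left(-142\right) 13 = -1846$)
$q{\left(g \right)} \frac{244}{-229} + Q = 9^{3} \frac{244}{-229} - 1846 = 729 \cdot 244 \left(- \frac{1}{229}\right) - 1846 = 729 \left(- \frac{244}{229}\right) - 1846 = - \frac{177876}{229} - 1846 = - \frac{600610}{229}$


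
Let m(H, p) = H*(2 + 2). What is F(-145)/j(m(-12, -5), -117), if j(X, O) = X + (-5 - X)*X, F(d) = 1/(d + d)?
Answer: 1/612480 ≈ 1.6327e-6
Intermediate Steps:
m(H, p) = 4*H (m(H, p) = H*4 = 4*H)
F(d) = 1/(2*d)
j(X, O) = X + X*(-5 - X)
F(-145)/j(m(-12, -5), -117) = ((½)/(-145))/((-4*(-12)*(4 + 4*(-12)))) = ((½)*(-1/145))/((-1*(-48)*(4 - 48))) = -1/(290*((-1*(-48)*(-44)))) = -1/290/(-2112) = -1/290*(-1/2112) = 1/612480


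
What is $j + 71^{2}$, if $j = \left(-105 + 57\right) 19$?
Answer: $4129$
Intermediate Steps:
$j = -912$ ($j = \left(-48\right) 19 = -912$)
$j + 71^{2} = -912 + 71^{2} = -912 + 5041 = 4129$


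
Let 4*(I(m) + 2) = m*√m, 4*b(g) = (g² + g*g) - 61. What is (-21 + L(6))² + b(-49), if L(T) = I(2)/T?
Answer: 13123/8 - 32*√2/9 ≈ 1635.3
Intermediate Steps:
b(g) = -61/4 + g²/2 (b(g) = ((g² + g*g) - 61)/4 = ((g² + g²) - 61)/4 = (2*g² - 61)/4 = (-61 + 2*g²)/4 = -61/4 + g²/2)
I(m) = -2 + m^(3/2)/4 (I(m) = -2 + (m*√m)/4 = -2 + m^(3/2)/4)
L(T) = (-2 + √2/2)/T (L(T) = (-2 + 2^(3/2)/4)/T = (-2 + (2*√2)/4)/T = (-2 + √2/2)/T)
(-21 + L(6))² + b(-49) = (-21 + (½)*(-4 + √2)/6)² + (-61/4 + (½)*(-49)²) = (-21 + (½)*(⅙)*(-4 + √2))² + (-61/4 + (½)*2401) = (-21 + (-⅓ + √2/12))² + (-61/4 + 2401/2) = (-64/3 + √2/12)² + 4741/4 = 4741/4 + (-64/3 + √2/12)²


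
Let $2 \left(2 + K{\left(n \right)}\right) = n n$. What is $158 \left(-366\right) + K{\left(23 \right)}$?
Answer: $- \frac{115131}{2} \approx -57566.0$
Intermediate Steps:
$K{\left(n \right)} = -2 + \frac{n^{2}}{2}$ ($K{\left(n \right)} = -2 + \frac{n n}{2} = -2 + \frac{n^{2}}{2}$)
$158 \left(-366\right) + K{\left(23 \right)} = 158 \left(-366\right) - \left(2 - \frac{23^{2}}{2}\right) = -57828 + \left(-2 + \frac{1}{2} \cdot 529\right) = -57828 + \left(-2 + \frac{529}{2}\right) = -57828 + \frac{525}{2} = - \frac{115131}{2}$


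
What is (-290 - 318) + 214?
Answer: -394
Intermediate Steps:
(-290 - 318) + 214 = -608 + 214 = -394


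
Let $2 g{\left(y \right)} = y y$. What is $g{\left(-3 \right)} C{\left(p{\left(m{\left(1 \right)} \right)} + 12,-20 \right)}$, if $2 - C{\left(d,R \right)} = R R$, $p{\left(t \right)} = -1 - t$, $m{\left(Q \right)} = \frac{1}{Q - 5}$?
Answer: $-1791$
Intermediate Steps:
$m{\left(Q \right)} = \frac{1}{-5 + Q}$
$g{\left(y \right)} = \frac{y^{2}}{2}$ ($g{\left(y \right)} = \frac{y y}{2} = \frac{y^{2}}{2}$)
$C{\left(d,R \right)} = 2 - R^{2}$ ($C{\left(d,R \right)} = 2 - R R = 2 - R^{2}$)
$g{\left(-3 \right)} C{\left(p{\left(m{\left(1 \right)} \right)} + 12,-20 \right)} = \frac{\left(-3\right)^{2}}{2} \left(2 - \left(-20\right)^{2}\right) = \frac{1}{2} \cdot 9 \left(2 - 400\right) = \frac{9 \left(2 - 400\right)}{2} = \frac{9}{2} \left(-398\right) = -1791$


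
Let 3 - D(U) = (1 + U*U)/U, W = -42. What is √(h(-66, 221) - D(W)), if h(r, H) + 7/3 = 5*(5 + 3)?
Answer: I*√1442/14 ≈ 2.7124*I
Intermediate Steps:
D(U) = 3 - (1 + U²)/U (D(U) = 3 - (1 + U*U)/U = 3 - (1 + U²)/U)
h(r, H) = 113/3 (h(r, H) = -7/3 + 5*(5 + 3) = -7/3 + 5*8 = -7/3 + 40 = 113/3)
√(h(-66, 221) - D(W)) = √(113/3 - (3 - 1*(-42) - 1/(-42))) = √(113/3 - (3 + 42 - 1*(-1/42))) = √(113/3 - (3 + 42 + 1/42)) = √(113/3 - 1*1891/42) = √(113/3 - 1891/42) = √(-103/14) = I*√1442/14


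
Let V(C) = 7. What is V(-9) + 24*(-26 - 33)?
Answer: -1409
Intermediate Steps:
V(-9) + 24*(-26 - 33) = 7 + 24*(-26 - 33) = 7 + 24*(-59) = 7 - 1416 = -1409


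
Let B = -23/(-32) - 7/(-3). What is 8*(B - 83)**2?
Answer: 58905625/1152 ≈ 51133.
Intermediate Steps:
B = 293/96 (B = -23*(-1/32) - 7*(-1/3) = 23/32 + 7/3 = 293/96 ≈ 3.0521)
8*(B - 83)**2 = 8*(293/96 - 83)**2 = 8*(-7675/96)**2 = 8*(58905625/9216) = 58905625/1152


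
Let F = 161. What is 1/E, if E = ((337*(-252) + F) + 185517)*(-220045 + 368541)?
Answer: 1/14961565984 ≈ 6.6838e-11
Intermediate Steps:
E = 14961565984 (E = ((337*(-252) + 161) + 185517)*(-220045 + 368541) = ((-84924 + 161) + 185517)*148496 = (-84763 + 185517)*148496 = 100754*148496 = 14961565984)
1/E = 1/14961565984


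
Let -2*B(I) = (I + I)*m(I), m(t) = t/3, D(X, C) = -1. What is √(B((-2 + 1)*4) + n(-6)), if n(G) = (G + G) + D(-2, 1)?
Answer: I*√165/3 ≈ 4.2817*I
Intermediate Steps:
n(G) = -1 + 2*G (n(G) = (G + G) - 1 = 2*G - 1 = -1 + 2*G)
m(t) = t/3 (m(t) = t*(⅓) = t/3)
B(I) = -I²/3 (B(I) = -(I + I)*I/3/2 = -2*I*I/3/2 = -I²/3)
√(B((-2 + 1)*4) + n(-6)) = √(-16*(-2 + 1)²/3 + (-1 + 2*(-6))) = √(-(-1*4)²/3 + (-1 - 12)) = √(-⅓*(-4)² - 13) = √(-⅓*16 - 13) = √(-16/3 - 13) = √(-55/3) = I*√165/3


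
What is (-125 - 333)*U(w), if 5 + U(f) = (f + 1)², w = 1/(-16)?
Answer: 241595/128 ≈ 1887.5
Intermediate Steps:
w = -1/16 ≈ -0.062500
U(f) = -5 + (1 + f)² (U(f) = -5 + (f + 1)² = -5 + (1 + f)²)
(-125 - 333)*U(w) = (-125 - 333)*(-5 + (1 - 1/16)²) = -458*(-5 + (15/16)²) = -458*(-5 + 225/256) = -458*(-1055/256) = 241595/128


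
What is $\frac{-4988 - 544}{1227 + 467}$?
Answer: $- \frac{2766}{847} \approx -3.2656$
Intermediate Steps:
$\frac{-4988 - 544}{1227 + 467} = - \frac{5532}{1694} = \left(-5532\right) \frac{1}{1694} = - \frac{2766}{847}$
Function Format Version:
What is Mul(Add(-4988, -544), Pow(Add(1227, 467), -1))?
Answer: Rational(-2766, 847) ≈ -3.2656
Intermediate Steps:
Mul(Add(-4988, -544), Pow(Add(1227, 467), -1)) = Mul(-5532, Pow(1694, -1)) = Mul(-5532, Rational(1, 1694)) = Rational(-2766, 847)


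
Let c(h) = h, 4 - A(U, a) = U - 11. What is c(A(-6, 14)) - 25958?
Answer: -25937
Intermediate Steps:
A(U, a) = 15 - U (A(U, a) = 4 - (U - 11) = 4 - (-11 + U) = 4 + (11 - U) = 15 - U)
c(A(-6, 14)) - 25958 = (15 - 1*(-6)) - 25958 = (15 + 6) - 25958 = 21 - 25958 = -25937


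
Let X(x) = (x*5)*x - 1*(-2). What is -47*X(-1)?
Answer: -329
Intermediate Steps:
X(x) = 2 + 5*x² (X(x) = (5*x)*x + 2 = 5*x² + 2 = 2 + 5*x²)
-47*X(-1) = -47*(2 + 5*(-1)²) = -47*(2 + 5*1) = -47*(2 + 5) = -47*7 = -329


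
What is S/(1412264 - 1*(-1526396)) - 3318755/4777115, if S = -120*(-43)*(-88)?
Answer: -119218849475/140383167659 ≈ -0.84924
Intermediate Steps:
S = -454080 (S = 5160*(-88) = -454080)
S/(1412264 - 1*(-1526396)) - 3318755/4777115 = -454080/(1412264 - 1*(-1526396)) - 3318755/4777115 = -454080/(1412264 + 1526396) - 3318755*1/4777115 = -454080/2938660 - 663751/955423 = -454080*1/2938660 - 663751/955423 = -22704/146933 - 663751/955423 = -119218849475/140383167659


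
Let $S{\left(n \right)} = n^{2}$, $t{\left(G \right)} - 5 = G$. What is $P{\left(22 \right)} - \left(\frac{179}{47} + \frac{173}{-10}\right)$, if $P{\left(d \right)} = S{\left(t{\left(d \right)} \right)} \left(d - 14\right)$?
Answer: $\frac{2747381}{470} \approx 5845.5$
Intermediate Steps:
$t{\left(G \right)} = 5 + G$
$P{\left(d \right)} = \left(5 + d\right)^{2} \left(-14 + d\right)$ ($P{\left(d \right)} = \left(5 + d\right)^{2} \left(d - 14\right) = \left(5 + d\right)^{2} \left(-14 + d\right)$)
$P{\left(22 \right)} - \left(\frac{179}{47} + \frac{173}{-10}\right) = \left(5 + 22\right)^{2} \left(-14 + 22\right) - \left(\frac{179}{47} + \frac{173}{-10}\right) = 27^{2} \cdot 8 - \left(179 \cdot \frac{1}{47} + 173 \left(- \frac{1}{10}\right)\right) = 729 \cdot 8 - \left(\frac{179}{47} - \frac{173}{10}\right) = 5832 - - \frac{6341}{470} = 5832 + \frac{6341}{470} = \frac{2747381}{470}$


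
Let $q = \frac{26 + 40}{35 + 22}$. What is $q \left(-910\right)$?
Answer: $- \frac{20020}{19} \approx -1053.7$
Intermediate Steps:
$q = \frac{22}{19}$ ($q = \frac{66}{57} = 66 \cdot \frac{1}{57} = \frac{22}{19} \approx 1.1579$)
$q \left(-910\right) = \frac{22}{19} \left(-910\right) = - \frac{20020}{19}$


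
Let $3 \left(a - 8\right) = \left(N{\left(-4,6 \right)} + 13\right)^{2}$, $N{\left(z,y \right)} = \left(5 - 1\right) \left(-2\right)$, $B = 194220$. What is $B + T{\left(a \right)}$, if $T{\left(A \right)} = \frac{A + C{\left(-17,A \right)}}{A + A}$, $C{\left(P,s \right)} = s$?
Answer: $194221$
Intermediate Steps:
$N{\left(z,y \right)} = -8$ ($N{\left(z,y \right)} = 4 \left(-2\right) = -8$)
$a = \frac{49}{3}$ ($a = 8 + \frac{\left(-8 + 13\right)^{2}}{3} = 8 + \frac{5^{2}}{3} = 8 + \frac{1}{3} \cdot 25 = 8 + \frac{25}{3} = \frac{49}{3} \approx 16.333$)
$T{\left(A \right)} = 1$ ($T{\left(A \right)} = \frac{A + A}{A + A} = \frac{2 A}{2 A} = 2 A \frac{1}{2 A} = 1$)
$B + T{\left(a \right)} = 194220 + 1 = 194221$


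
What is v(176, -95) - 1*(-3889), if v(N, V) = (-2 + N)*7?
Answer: 5107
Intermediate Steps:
v(N, V) = -14 + 7*N
v(176, -95) - 1*(-3889) = (-14 + 7*176) - 1*(-3889) = (-14 + 1232) + 3889 = 1218 + 3889 = 5107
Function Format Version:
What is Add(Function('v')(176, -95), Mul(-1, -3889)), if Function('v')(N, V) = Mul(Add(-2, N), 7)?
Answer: 5107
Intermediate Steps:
Function('v')(N, V) = Add(-14, Mul(7, N))
Add(Function('v')(176, -95), Mul(-1, -3889)) = Add(Add(-14, Mul(7, 176)), Mul(-1, -3889)) = Add(Add(-14, 1232), 3889) = Add(1218, 3889) = 5107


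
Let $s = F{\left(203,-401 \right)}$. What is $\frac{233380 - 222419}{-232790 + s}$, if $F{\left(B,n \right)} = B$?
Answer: $- \frac{10961}{232587} \approx -0.047126$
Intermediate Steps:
$s = 203$
$\frac{233380 - 222419}{-232790 + s} = \frac{233380 - 222419}{-232790 + 203} = \frac{10961}{-232587} = 10961 \left(- \frac{1}{232587}\right) = - \frac{10961}{232587}$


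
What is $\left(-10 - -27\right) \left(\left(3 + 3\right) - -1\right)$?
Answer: $119$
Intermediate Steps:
$\left(-10 - -27\right) \left(\left(3 + 3\right) - -1\right) = \left(-10 + 27\right) \left(6 + 1\right) = 17 \cdot 7 = 119$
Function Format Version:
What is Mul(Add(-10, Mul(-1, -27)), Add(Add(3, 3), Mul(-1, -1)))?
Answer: 119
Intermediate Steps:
Mul(Add(-10, Mul(-1, -27)), Add(Add(3, 3), Mul(-1, -1))) = Mul(Add(-10, 27), Add(6, 1)) = Mul(17, 7) = 119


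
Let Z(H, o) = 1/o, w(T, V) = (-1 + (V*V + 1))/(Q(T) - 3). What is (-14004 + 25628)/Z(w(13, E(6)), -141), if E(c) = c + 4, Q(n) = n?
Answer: -1638984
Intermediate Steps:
E(c) = 4 + c
w(T, V) = V**2/(-3 + T) (w(T, V) = (-1 + (V*V + 1))/(T - 3) = (-1 + (V**2 + 1))/(-3 + T) = (-1 + (1 + V**2))/(-3 + T) = V**2/(-3 + T))
(-14004 + 25628)/Z(w(13, E(6)), -141) = (-14004 + 25628)/(1/(-141)) = 11624/(-1/141) = 11624*(-141) = -1638984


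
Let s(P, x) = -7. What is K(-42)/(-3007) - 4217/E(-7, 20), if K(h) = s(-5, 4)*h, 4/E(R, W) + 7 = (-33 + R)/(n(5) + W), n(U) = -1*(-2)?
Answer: 1229997407/132308 ≈ 9296.5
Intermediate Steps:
n(U) = 2
E(R, W) = 4/(-7 + (-33 + R)/(2 + W))
K(h) = -7*h
K(-42)/(-3007) - 4217/E(-7, 20) = -7*(-42)/(-3007) - 4217*(-47 - 7 - 7*20)/(4*(2 + 20)) = 294*(-1/3007) - 4217/(4*22/(-47 - 7 - 140)) = -294/3007 - 4217/(4*22/(-194)) = -294/3007 - 4217/(4*(-1/194)*22) = -294/3007 - 4217/(-44/97) = -294/3007 - 4217*(-97/44) = -294/3007 + 409049/44 = 1229997407/132308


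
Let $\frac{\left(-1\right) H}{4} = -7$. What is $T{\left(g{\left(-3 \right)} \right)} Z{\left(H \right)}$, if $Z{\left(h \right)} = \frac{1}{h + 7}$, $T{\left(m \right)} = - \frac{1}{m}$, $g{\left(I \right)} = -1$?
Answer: $\frac{1}{35} \approx 0.028571$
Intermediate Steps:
$H = 28$ ($H = \left(-4\right) \left(-7\right) = 28$)
$Z{\left(h \right)} = \frac{1}{7 + h}$
$T{\left(g{\left(-3 \right)} \right)} Z{\left(H \right)} = \frac{\left(-1\right) \frac{1}{-1}}{7 + 28} = \frac{\left(-1\right) \left(-1\right)}{35} = 1 \cdot \frac{1}{35} = \frac{1}{35}$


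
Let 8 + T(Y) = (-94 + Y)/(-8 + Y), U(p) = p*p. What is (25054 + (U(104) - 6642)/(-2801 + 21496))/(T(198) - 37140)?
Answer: -26486266/39270717 ≈ -0.67445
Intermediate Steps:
U(p) = p²
T(Y) = -8 + (-94 + Y)/(-8 + Y)
(25054 + (U(104) - 6642)/(-2801 + 21496))/(T(198) - 37140) = (25054 + (104² - 6642)/(-2801 + 21496))/((-30 - 7*198)/(-8 + 198) - 37140) = (25054 + (10816 - 6642)/18695)/((-30 - 1386)/190 - 37140) = (25054 + 4174*(1/18695))/((1/190)*(-1416) - 37140) = (25054 + 4174/18695)/(-708/95 - 37140) = 468388704/(18695*(-3529008/95)) = (468388704/18695)*(-95/3529008) = -26486266/39270717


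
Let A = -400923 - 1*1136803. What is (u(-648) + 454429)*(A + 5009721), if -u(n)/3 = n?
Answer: 1584524774135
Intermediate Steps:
A = -1537726 (A = -400923 - 1136803 = -1537726)
u(n) = -3*n
(u(-648) + 454429)*(A + 5009721) = (-3*(-648) + 454429)*(-1537726 + 5009721) = (1944 + 454429)*3471995 = 456373*3471995 = 1584524774135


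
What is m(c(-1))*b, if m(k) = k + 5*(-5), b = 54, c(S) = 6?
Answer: -1026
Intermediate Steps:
m(k) = -25 + k (m(k) = k - 25 = -25 + k)
m(c(-1))*b = (-25 + 6)*54 = -19*54 = -1026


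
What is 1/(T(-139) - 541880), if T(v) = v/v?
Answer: -1/541879 ≈ -1.8454e-6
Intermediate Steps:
T(v) = 1
1/(T(-139) - 541880) = 1/(1 - 541880) = 1/(-541879) = -1/541879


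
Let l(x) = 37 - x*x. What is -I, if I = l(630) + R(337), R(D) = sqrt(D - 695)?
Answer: 396863 - I*sqrt(358) ≈ 3.9686e+5 - 18.921*I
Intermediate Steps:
l(x) = 37 - x**2
R(D) = sqrt(-695 + D)
I = -396863 + I*sqrt(358) (I = (37 - 1*630**2) + sqrt(-695 + 337) = (37 - 1*396900) + sqrt(-358) = (37 - 396900) + I*sqrt(358) = -396863 + I*sqrt(358) ≈ -3.9686e+5 + 18.921*I)
-I = -(-396863 + I*sqrt(358)) = 396863 - I*sqrt(358)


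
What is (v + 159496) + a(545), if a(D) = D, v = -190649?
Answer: -30608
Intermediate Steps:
(v + 159496) + a(545) = (-190649 + 159496) + 545 = -31153 + 545 = -30608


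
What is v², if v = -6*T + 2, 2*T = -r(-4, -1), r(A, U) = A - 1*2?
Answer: 256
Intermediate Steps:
r(A, U) = -2 + A (r(A, U) = A - 2 = -2 + A)
T = 3 (T = (-(-2 - 4))/2 = (-1*(-6))/2 = (½)*6 = 3)
v = -16 (v = -6*3 + 2 = -18 + 2 = -16)
v² = (-16)² = 256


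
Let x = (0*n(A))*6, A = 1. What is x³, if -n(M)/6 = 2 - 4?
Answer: 0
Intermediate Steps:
n(M) = 12 (n(M) = -6*(2 - 4) = -6*(-2) = 12)
x = 0 (x = (0*12)*6 = 0*6 = 0)
x³ = 0³ = 0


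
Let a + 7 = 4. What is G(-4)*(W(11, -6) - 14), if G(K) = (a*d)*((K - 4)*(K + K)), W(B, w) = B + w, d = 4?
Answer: 6912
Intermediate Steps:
a = -3 (a = -7 + 4 = -3)
G(K) = -24*K*(-4 + K) (G(K) = (-3*4)*((K - 4)*(K + K)) = -12*(-4 + K)*2*K = -24*K*(-4 + K))
G(-4)*(W(11, -6) - 14) = (24*(-4)*(4 - 1*(-4)))*((11 - 6) - 14) = (24*(-4)*(4 + 4))*(5 - 14) = (24*(-4)*8)*(-9) = -768*(-9) = 6912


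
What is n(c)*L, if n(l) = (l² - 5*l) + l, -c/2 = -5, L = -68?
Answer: -4080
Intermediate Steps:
c = 10 (c = -2*(-5) = 10)
n(l) = l² - 4*l
n(c)*L = (10*(-4 + 10))*(-68) = (10*6)*(-68) = 60*(-68) = -4080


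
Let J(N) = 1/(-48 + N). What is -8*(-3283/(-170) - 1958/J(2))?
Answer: -61259372/85 ≈ -7.2070e+5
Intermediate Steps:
-8*(-3283/(-170) - 1958/J(2)) = -8*(-3283/(-170) - 1958/(1/(-48 + 2))) = -8*(-3283*(-1/170) - 1958/(1/(-46))) = -8*(3283/170 - 1958/(-1/46)) = -8*(3283/170 - 1958*(-46)) = -8*(3283/170 + 90068) = -8*15314843/170 = -61259372/85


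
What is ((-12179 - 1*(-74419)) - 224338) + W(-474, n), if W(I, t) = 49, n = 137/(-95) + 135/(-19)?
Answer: -162049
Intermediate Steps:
n = -812/95 (n = 137*(-1/95) + 135*(-1/19) = -137/95 - 135/19 = -812/95 ≈ -8.5474)
((-12179 - 1*(-74419)) - 224338) + W(-474, n) = ((-12179 - 1*(-74419)) - 224338) + 49 = ((-12179 + 74419) - 224338) + 49 = (62240 - 224338) + 49 = -162098 + 49 = -162049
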